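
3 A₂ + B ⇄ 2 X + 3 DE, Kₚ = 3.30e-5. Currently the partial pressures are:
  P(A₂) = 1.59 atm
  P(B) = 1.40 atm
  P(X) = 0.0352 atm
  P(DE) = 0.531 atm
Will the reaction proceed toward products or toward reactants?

Qₚ = P(X)²·P(DE)³ / (P(A₂)³·P(B)) = (0.0352)²·(0.531)³ / ((1.59)³·(1.40)) = 3.30e-5
Qₚ = 3.30e-5 = Kₚ, so the system is already at equilibrium.

neither direction; the system is at equilibrium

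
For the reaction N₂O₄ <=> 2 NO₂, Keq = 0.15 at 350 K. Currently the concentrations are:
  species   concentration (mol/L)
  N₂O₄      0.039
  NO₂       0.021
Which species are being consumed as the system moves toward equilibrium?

Q = [NO₂]² / [N₂O₄] = (0.021)² / (0.039) = 0.011
Q = 0.011 < Keq = 0.15: net forward reaction.

N₂O₄ (reactants)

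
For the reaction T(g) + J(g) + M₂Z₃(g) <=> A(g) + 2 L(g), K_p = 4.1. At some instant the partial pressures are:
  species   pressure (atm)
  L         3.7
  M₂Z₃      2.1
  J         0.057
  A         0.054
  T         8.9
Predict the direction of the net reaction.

Q_p = P(A)·P(L)² / (P(T)·P(J)·P(M₂Z₃)) = (0.054)·(3.7)² / ((8.9)·(0.057)·(2.1)) = 0.69
Q_p = 0.69 < K_p = 4.1, so the forward reaction proceeds.

toward products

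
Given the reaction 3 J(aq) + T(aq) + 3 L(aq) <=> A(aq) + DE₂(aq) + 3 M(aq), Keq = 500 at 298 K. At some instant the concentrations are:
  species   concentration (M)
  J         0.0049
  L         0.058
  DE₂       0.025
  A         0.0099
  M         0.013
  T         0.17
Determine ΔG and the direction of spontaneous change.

ΔG = -3.17 kJ/mol; the forward reaction is spontaneous

Q = [A]·[DE₂]·[M]³ / ([J]³·[T]·[L]³) = (0.0099)·(0.025)·(0.013)³ / ((0.0049)³·(0.17)·(0.058)³) = 139
ΔG = RT ln(Q/Keq) = (8.314 J mol⁻¹ K⁻¹)(298 K) × ln(139/500)
   = (2.478 kJ/mol)(-1.280) = -3.17 kJ/mol
ΔG < 0, so the forward reaction is spontaneous (proceeds forward).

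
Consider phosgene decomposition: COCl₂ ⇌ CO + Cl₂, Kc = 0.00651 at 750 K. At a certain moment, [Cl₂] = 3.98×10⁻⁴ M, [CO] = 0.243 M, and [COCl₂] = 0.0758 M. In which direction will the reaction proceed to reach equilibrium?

forward (toward products)

Qc = [CO]·[Cl₂] / [COCl₂] = (0.243)·(3.98×10⁻⁴) / (0.0758) = 0.00128
Qc = 0.00128 < Kc = 0.00651, so the forward reaction proceeds.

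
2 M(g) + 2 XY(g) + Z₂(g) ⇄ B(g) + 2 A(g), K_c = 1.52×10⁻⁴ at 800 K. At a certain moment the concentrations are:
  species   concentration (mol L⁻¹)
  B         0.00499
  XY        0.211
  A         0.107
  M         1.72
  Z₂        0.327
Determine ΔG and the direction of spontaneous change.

Q_c = [B]·[A]² / ([M]²·[XY]²·[Z₂]) = (0.00499)·(0.107)² / ((1.72)²·(0.211)²·(0.327)) = 0.00133
ΔG = RT ln(Q_c/K_c) = (8.314 J mol⁻¹ K⁻¹)(800 K) × ln(0.00133/1.52×10⁻⁴)
   = (6.651 kJ/mol)(2.169) = 14.4 kJ/mol
ΔG > 0, so the forward reaction is non-spontaneous (proceeds in reverse).

ΔG = 14.4 kJ/mol; the forward reaction is non-spontaneous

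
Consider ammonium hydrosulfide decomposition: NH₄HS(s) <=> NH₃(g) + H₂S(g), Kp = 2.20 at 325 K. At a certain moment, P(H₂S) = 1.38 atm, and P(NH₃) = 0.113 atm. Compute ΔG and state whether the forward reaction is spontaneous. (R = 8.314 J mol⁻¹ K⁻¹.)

ΔG = -7.15 kJ/mol; the forward reaction is spontaneous

(NH₄HS is a pure solid — omitted from Qp.)
Qp = P(NH₃)·P(H₂S) = (0.113)·(1.38) = 0.156
ΔG = RT ln(Qp/Kp) = (8.314 J mol⁻¹ K⁻¹)(325 K) × ln(0.156/2.20)
   = (2.702 kJ/mol)(-2.646) = -7.15 kJ/mol
ΔG < 0, so the forward reaction is spontaneous (proceeds forward).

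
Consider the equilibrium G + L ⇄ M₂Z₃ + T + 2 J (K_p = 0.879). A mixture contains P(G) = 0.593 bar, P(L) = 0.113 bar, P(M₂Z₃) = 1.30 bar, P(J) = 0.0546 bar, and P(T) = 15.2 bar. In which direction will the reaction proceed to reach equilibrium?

at equilibrium

Q_p = P(M₂Z₃)·P(T)·P(J)² / (P(G)·P(L)) = (1.30)·(15.2)·(0.0546)² / ((0.593)·(0.113)) = 0.879
Q_p = 0.879 = K_p, so the system is already at equilibrium.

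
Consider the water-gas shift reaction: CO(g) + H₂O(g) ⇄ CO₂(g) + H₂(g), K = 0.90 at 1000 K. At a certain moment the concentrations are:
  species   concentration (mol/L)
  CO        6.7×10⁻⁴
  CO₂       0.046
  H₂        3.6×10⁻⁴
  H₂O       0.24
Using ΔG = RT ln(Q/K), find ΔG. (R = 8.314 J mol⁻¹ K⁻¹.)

ΔG = -18.0 kJ/mol

Q = [CO₂]·[H₂] / ([CO]·[H₂O]) = (0.046)·(3.6×10⁻⁴) / ((6.7×10⁻⁴)·(0.24)) = 0.103
ΔG = RT ln(Q/K) = (8.314 J mol⁻¹ K⁻¹)(1000 K) × ln(0.103/0.90)
   = (8.314 kJ/mol)(-2.168) = -18.0 kJ/mol
ΔG < 0, so the forward reaction is spontaneous (proceeds forward).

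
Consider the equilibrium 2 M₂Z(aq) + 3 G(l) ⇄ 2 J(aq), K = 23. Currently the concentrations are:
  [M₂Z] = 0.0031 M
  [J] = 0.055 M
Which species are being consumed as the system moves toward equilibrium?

J (products)

(G is a pure liquid — omitted from Q.)
Q = [J]² / [M₂Z]² = (0.055)² / (0.0031)² = 310
Q = 310 > K = 23: net reverse reaction.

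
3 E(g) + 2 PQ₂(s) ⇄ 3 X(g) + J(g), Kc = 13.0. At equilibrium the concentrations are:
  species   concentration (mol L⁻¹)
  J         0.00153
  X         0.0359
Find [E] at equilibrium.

[E] = 0.00176 mol L⁻¹

(PQ₂ is a pure solid — omitted from Kc.)
At equilibrium, Kc = [X]³·[J] / [E]³ = 13.0.
(0.0359)³·(0.00153) / ([E])³ = 13.0
[E]³ = 5.45×10⁻⁹ ⇒ [E] = 0.00176 mol L⁻¹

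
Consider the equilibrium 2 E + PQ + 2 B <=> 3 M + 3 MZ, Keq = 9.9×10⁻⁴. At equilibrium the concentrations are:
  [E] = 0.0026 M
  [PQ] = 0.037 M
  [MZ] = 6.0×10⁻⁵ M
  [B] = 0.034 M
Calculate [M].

At equilibrium, Keq = [M]³·[MZ]³ / ([E]²·[PQ]·[B]²) = 9.9×10⁻⁴.
([M])³·(6.0×10⁻⁵)³ / ((0.0026)²·(0.037)·(0.034)²) = 9.9×10⁻⁴
[M]³ = 1.33 ⇒ [M] = 1.1 M

[M] = 1.1 M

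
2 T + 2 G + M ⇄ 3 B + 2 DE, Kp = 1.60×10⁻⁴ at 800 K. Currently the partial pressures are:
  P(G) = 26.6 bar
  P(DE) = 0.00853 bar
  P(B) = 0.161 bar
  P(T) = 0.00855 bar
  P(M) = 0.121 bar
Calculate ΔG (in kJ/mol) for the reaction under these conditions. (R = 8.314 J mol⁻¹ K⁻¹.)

Qp = P(B)³·P(DE)² / (P(T)²·P(G)²·P(M)) = (0.161)³·(0.00853)² / ((0.00855)²·(26.6)²·(0.121)) = 4.85×10⁻⁵
ΔG = RT ln(Qp/Kp) = (8.314 J mol⁻¹ K⁻¹)(800 K) × ln(4.85×10⁻⁵/1.60×10⁻⁴)
   = (6.651 kJ/mol)(-1.194) = -7.94 kJ/mol
ΔG < 0, so the forward reaction is spontaneous (proceeds forward).

ΔG = -7.94 kJ/mol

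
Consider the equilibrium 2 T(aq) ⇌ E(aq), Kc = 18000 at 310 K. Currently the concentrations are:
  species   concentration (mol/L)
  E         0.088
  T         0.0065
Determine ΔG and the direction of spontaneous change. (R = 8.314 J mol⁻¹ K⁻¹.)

Qc = [E] / [T]² = (0.088) / (0.0065)² = 2080
ΔG = RT ln(Qc/Kc) = (8.314 J mol⁻¹ K⁻¹)(310 K) × ln(2080/18000)
   = (2.577 kJ/mol)(-2.158) = -5.56 kJ/mol
ΔG < 0, so the forward reaction is spontaneous (proceeds forward).

ΔG = -5.56 kJ/mol; the forward reaction is spontaneous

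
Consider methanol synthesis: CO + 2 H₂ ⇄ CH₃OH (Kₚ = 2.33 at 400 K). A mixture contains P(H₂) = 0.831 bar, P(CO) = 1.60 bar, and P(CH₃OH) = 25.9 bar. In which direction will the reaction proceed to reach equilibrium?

to the left

Qₚ = P(CH₃OH) / (P(CO)·P(H₂)²) = (25.9) / ((1.60)·(0.831)²) = 23.4
Qₚ = 23.4 > Kₚ = 2.33, so the reverse reaction proceeds.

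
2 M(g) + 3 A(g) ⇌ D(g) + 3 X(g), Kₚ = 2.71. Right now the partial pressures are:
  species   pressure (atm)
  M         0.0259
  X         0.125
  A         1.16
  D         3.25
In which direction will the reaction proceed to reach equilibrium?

to the left

Qₚ = P(D)·P(X)³ / (P(M)²·P(A)³) = (3.25)·(0.125)³ / ((0.0259)²·(1.16)³) = 6.06
Qₚ = 6.06 > Kₚ = 2.71, so the reverse reaction proceeds.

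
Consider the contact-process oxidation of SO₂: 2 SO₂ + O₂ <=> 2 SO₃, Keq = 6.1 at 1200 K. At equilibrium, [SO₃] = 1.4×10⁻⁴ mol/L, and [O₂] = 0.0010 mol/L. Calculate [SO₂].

At equilibrium, Keq = [SO₃]² / ([SO₂]²·[O₂]) = 6.1.
(1.4×10⁻⁴)² / (([SO₂])²·(0.0010)) = 6.1
[SO₂]² = 3.21×10⁻⁶ ⇒ [SO₂] = 0.0018 mol/L

[SO₂] = 0.0018 mol/L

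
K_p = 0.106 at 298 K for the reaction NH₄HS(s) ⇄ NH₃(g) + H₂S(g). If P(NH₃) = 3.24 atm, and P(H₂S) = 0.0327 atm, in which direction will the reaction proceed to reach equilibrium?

no net change (already at equilibrium)

(NH₄HS is a pure solid — omitted from Q_p.)
Q_p = P(NH₃)·P(H₂S) = (3.24)·(0.0327) = 0.106
Q_p = 0.106 = K_p, so the system is already at equilibrium.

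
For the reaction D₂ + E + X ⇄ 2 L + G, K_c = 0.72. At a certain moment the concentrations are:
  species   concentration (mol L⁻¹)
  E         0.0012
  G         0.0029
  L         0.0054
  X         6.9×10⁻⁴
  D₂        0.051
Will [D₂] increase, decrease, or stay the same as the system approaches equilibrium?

increase

Q_c = [L]²·[G] / ([D₂]·[E]·[X]) = (0.0054)²·(0.0029) / ((0.051)·(0.0012)·(6.9×10⁻⁴)) = 2.0
Q_c = 2.0 > K_c = 0.72: net reverse reaction.
D₂ is a reactant, so it increases.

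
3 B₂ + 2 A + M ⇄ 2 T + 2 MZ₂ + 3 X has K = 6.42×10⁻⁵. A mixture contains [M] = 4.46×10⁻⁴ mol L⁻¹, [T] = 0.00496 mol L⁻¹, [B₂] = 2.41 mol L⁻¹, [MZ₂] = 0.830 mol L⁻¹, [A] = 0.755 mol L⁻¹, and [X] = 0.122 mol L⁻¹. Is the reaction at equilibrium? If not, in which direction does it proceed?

Q = [T]²·[MZ₂]²·[X]³ / ([B₂]³·[A]²·[M]) = (0.00496)²·(0.830)²·(0.122)³ / ((2.41)³·(0.755)²·(4.46×10⁻⁴)) = 8.65×10⁻⁶
Q = 8.65×10⁻⁶ < K = 6.42×10⁻⁵, so the forward reaction proceeds.

to the right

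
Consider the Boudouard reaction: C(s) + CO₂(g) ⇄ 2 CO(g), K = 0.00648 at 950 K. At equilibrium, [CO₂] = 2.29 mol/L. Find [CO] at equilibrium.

(C is a pure solid — omitted from K.)
At equilibrium, K = [CO]² / [CO₂] = 0.00648.
([CO])² / (2.29) = 0.00648
[CO]² = 0.0148 ⇒ [CO] = 0.122 mol/L

[CO] = 0.122 mol/L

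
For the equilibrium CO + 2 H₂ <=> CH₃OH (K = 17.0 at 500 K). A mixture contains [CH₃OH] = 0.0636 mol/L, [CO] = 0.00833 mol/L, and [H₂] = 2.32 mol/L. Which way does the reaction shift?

Q = [CH₃OH] / ([CO]·[H₂]²) = (0.0636) / ((0.00833)·(2.32)²) = 1.42
Q = 1.42 < K = 17.0, so the forward reaction proceeds.

in the forward direction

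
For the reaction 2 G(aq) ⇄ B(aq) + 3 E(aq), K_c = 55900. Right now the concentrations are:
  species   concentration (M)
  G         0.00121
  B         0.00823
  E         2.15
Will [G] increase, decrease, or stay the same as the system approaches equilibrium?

stay the same

Q_c = [B]·[E]³ / [G]² = (0.00823)·(2.15)³ / (0.00121)² = 55900
Q_c = 55900 = K_c; the system is at equilibrium.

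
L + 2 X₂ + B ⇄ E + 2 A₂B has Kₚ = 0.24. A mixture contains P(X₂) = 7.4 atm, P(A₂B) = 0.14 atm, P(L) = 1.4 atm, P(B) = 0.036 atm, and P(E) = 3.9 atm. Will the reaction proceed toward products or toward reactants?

toward products

Qₚ = P(E)·P(A₂B)² / (P(L)·P(X₂)²·P(B)) = (3.9)·(0.14)² / ((1.4)·(7.4)²·(0.036)) = 0.028
Qₚ = 0.028 < Kₚ = 0.24, so the forward reaction proceeds.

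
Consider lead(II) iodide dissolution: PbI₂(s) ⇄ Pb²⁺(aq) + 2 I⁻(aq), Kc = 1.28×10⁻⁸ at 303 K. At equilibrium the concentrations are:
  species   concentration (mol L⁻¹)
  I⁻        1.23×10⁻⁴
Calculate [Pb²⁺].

[Pb²⁺] = 0.846 mol L⁻¹

(PbI₂ is a pure solid — omitted from Kc.)
At equilibrium, Kc = [Pb²⁺]·[I⁻]² = 1.28×10⁻⁸.
([Pb²⁺])·(1.23×10⁻⁴)² = 1.28×10⁻⁸
[Pb²⁺] = 0.846 mol L⁻¹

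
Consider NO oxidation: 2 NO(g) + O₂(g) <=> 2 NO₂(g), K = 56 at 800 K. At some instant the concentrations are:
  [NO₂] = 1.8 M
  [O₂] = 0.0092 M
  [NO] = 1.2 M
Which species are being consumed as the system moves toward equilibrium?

NO₂ (products)

Q = [NO₂]² / ([NO]²·[O₂]) = (1.8)² / ((1.2)²·(0.0092)) = 240
Q = 240 > K = 56: net reverse reaction.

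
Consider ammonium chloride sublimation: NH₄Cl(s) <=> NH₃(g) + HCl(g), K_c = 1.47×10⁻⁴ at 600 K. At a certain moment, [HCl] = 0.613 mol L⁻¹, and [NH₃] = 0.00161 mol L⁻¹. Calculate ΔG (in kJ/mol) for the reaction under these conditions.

(NH₄Cl is a pure solid — omitted from Q_c.)
Q_c = [NH₃]·[HCl] = (0.00161)·(0.613) = 9.87×10⁻⁴
ΔG = RT ln(Q_c/K_c) = (8.314 J mol⁻¹ K⁻¹)(600 K) × ln(9.87×10⁻⁴/1.47×10⁻⁴)
   = (4.988 kJ/mol)(1.904) = 9.50 kJ/mol
ΔG > 0, so the forward reaction is non-spontaneous (proceeds in reverse).

ΔG = 9.50 kJ/mol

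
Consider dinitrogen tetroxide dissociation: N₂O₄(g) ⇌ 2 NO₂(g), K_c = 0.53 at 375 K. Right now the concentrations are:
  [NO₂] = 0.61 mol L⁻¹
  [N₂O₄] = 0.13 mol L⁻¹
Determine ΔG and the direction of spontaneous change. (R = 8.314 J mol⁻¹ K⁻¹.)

ΔG = 5.26 kJ/mol; the forward reaction is non-spontaneous

Q_c = [NO₂]² / [N₂O₄] = (0.61)² / (0.13) = 2.86
ΔG = RT ln(Q_c/K_c) = (8.314 J mol⁻¹ K⁻¹)(375 K) × ln(2.86/0.53)
   = (3.118 kJ/mol)(1.686) = 5.26 kJ/mol
ΔG > 0, so the forward reaction is non-spontaneous (proceeds in reverse).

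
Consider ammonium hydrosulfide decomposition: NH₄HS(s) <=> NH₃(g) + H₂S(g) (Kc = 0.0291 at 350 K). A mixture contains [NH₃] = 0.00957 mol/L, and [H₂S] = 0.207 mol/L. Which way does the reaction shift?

to the right

(NH₄HS is a pure solid — omitted from Qc.)
Qc = [NH₃]·[H₂S] = (0.00957)·(0.207) = 0.00198
Qc = 0.00198 < Kc = 0.0291, so the forward reaction proceeds.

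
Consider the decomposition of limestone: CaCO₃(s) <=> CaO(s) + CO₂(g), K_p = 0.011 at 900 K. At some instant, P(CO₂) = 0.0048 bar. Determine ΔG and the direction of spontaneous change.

ΔG = -6.21 kJ/mol; the forward reaction is spontaneous

(CaCO₃, CaO are pure solids — omitted from Q_p.)
Q_p = P(CO₂) = 0.00480
ΔG = RT ln(Q_p/K_p) = (8.314 J mol⁻¹ K⁻¹)(900 K) × ln(0.00480/0.011)
   = (7.483 kJ/mol)(-0.8293) = -6.21 kJ/mol
ΔG < 0, so the forward reaction is spontaneous (proceeds forward).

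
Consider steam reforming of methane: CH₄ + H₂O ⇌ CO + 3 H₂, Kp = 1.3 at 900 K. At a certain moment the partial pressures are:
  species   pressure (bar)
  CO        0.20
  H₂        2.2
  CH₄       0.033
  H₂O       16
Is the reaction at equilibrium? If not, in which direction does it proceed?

Qp = P(CO)·P(H₂)³ / (P(CH₄)·P(H₂O)) = (0.20)·(2.2)³ / ((0.033)·(16)) = 4.0
Qp = 4.0 > Kp = 1.3, so the reverse reaction proceeds.

toward reactants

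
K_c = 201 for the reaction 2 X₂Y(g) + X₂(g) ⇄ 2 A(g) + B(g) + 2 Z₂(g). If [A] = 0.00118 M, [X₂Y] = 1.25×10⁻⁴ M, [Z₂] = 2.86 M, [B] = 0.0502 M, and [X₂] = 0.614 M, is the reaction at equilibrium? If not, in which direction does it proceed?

to the right

Q_c = [A]²·[B]·[Z₂]² / ([X₂Y]²·[X₂]) = (0.00118)²·(0.0502)·(2.86)² / ((1.25×10⁻⁴)²·(0.614)) = 59.6
Q_c = 59.6 < K_c = 201, so the forward reaction proceeds.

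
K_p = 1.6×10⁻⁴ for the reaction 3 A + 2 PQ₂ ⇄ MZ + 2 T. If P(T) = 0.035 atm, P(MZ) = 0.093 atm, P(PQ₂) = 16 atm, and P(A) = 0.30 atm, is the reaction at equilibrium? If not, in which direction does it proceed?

Q_p = P(MZ)·P(T)² / (P(A)³·P(PQ₂)²) = (0.093)·(0.035)² / ((0.30)³·(16)²) = 1.6×10⁻⁵
Q_p = 1.6×10⁻⁵ < K_p = 1.6×10⁻⁴, so the forward reaction proceeds.

toward products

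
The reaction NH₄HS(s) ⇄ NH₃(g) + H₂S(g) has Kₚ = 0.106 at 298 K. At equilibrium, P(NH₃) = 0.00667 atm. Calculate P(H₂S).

(NH₄HS is a pure solid — omitted from Kₚ.)
At equilibrium, Kₚ = P(NH₃)·P(H₂S) = 0.106.
(0.00667)·(P(H₂S)) = 0.106
P(H₂S) = 15.9 atm

P(H₂S) = 15.9 atm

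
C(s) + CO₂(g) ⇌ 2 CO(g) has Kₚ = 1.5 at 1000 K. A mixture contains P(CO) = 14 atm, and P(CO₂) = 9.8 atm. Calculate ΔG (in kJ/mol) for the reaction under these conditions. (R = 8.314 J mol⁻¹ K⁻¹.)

(C is a pure solid — omitted from Qₚ.)
Qₚ = P(CO)² / P(CO₂) = (14)² / (9.8) = 20.0
ΔG = RT ln(Qₚ/Kₚ) = (8.314 J mol⁻¹ K⁻¹)(1000 K) × ln(20.0/1.5)
   = (8.314 kJ/mol)(2.590) = 21.5 kJ/mol
ΔG > 0, so the forward reaction is non-spontaneous (proceeds in reverse).

ΔG = 21.5 kJ/mol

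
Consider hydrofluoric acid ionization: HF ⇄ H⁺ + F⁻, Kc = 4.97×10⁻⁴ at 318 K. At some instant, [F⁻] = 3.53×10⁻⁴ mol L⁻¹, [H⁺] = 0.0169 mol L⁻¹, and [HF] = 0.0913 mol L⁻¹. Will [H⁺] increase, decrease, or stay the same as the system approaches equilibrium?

increase

Qc = [H⁺]·[F⁻] / [HF] = (0.0169)·(3.53×10⁻⁴) / (0.0913) = 6.53×10⁻⁵
Qc = 6.53×10⁻⁵ < Kc = 4.97×10⁻⁴: net forward reaction.
H⁺ is a product, so it increases.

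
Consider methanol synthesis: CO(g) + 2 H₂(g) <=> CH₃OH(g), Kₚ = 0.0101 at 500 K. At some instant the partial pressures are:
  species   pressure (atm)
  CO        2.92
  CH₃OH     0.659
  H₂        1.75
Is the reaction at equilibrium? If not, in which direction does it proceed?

in the reverse direction

Qₚ = P(CH₃OH) / (P(CO)·P(H₂)²) = (0.659) / ((2.92)·(1.75)²) = 0.0737
Qₚ = 0.0737 > Kₚ = 0.0101, so the reverse reaction proceeds.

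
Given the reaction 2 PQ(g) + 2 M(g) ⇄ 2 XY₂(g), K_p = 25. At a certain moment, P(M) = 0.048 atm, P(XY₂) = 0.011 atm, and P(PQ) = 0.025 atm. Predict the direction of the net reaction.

reverse (toward reactants)

Q_p = P(XY₂)² / (P(PQ)²·P(M)²) = (0.011)² / ((0.025)²·(0.048)²) = 84
Q_p = 84 > K_p = 25, so the reverse reaction proceeds.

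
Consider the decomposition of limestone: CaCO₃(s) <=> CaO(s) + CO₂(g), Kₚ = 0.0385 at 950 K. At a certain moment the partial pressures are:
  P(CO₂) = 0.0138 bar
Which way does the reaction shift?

to the right

(CaCO₃, CaO are pure solids — omitted from Qₚ.)
Qₚ = P(CO₂) = 0.0138
Qₚ = 0.0138 < Kₚ = 0.0385, so the forward reaction proceeds.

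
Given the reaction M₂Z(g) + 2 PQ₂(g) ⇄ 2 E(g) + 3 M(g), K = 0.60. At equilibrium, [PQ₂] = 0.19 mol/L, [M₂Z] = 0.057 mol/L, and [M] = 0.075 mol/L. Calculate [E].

[E] = 1.7 mol/L

At equilibrium, K = [E]²·[M]³ / ([M₂Z]·[PQ₂]²) = 0.60.
([E])²·(0.075)³ / ((0.057)·(0.19)²) = 0.60
[E]² = 2.93 ⇒ [E] = 1.7 mol/L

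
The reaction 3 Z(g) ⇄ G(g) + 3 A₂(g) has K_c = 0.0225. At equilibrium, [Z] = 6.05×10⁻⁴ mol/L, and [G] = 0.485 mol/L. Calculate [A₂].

[A₂] = 2.17×10⁻⁴ mol/L

At equilibrium, K_c = [G]·[A₂]³ / [Z]³ = 0.0225.
(0.485)·([A₂])³ / (6.05×10⁻⁴)³ = 0.0225
[A₂]³ = 1.03×10⁻¹¹ ⇒ [A₂] = 2.17×10⁻⁴ mol/L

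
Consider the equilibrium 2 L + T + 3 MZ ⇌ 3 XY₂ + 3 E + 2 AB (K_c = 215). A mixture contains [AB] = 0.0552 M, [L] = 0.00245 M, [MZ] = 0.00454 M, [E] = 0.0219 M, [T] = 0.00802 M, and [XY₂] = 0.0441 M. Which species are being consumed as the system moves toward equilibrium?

Q_c = [XY₂]³·[E]³·[AB]² / ([L]²·[T]·[MZ]³) = (0.0441)³·(0.0219)³·(0.0552)² / ((0.00245)²·(0.00802)·(0.00454)³) = 609
Q_c = 609 > K_c = 215: net reverse reaction.

XY₂, E, AB (products)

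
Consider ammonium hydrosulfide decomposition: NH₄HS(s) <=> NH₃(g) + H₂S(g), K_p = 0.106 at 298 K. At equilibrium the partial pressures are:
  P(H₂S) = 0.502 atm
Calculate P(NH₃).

(NH₄HS is a pure solid — omitted from K_p.)
At equilibrium, K_p = P(NH₃)·P(H₂S) = 0.106.
(P(NH₃))·(0.502) = 0.106
P(NH₃) = 0.211 atm

P(NH₃) = 0.211 atm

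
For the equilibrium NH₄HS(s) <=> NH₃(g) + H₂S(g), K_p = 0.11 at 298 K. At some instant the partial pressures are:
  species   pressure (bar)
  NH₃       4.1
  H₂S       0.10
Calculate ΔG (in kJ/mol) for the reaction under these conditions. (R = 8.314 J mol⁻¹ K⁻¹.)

(NH₄HS is a pure solid — omitted from Q_p.)
Q_p = P(NH₃)·P(H₂S) = (4.1)·(0.10) = 0.410
ΔG = RT ln(Q_p/K_p) = (8.314 J mol⁻¹ K⁻¹)(298 K) × ln(0.410/0.11)
   = (2.478 kJ/mol)(1.316) = 3.26 kJ/mol
ΔG > 0, so the forward reaction is non-spontaneous (proceeds in reverse).

ΔG = 3.26 kJ/mol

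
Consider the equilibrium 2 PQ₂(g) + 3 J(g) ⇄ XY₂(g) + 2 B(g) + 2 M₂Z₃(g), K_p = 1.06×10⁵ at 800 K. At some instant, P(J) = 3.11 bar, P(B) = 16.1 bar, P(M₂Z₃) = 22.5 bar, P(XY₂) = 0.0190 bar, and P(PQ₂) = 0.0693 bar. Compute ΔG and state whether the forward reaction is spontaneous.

ΔG = -12.1 kJ/mol; the forward reaction is spontaneous

Q_p = P(XY₂)·P(B)²·P(M₂Z₃)² / (P(PQ₂)²·P(J)³) = (0.0190)·(16.1)²·(22.5)² / ((0.0693)²·(3.11)³) = 17300
ΔG = RT ln(Q_p/K_p) = (8.314 J mol⁻¹ K⁻¹)(800 K) × ln(17300/1.06×10⁵)
   = (6.651 kJ/mol)(-1.813) = -12.1 kJ/mol
ΔG < 0, so the forward reaction is spontaneous (proceeds forward).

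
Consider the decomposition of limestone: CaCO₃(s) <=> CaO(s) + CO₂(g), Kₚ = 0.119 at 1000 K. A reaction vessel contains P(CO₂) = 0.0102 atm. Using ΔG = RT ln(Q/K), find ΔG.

ΔG = -20.4 kJ/mol

(CaCO₃, CaO are pure solids — omitted from Qₚ.)
Qₚ = P(CO₂) = 0.0102
ΔG = RT ln(Qₚ/Kₚ) = (8.314 J mol⁻¹ K⁻¹)(1000 K) × ln(0.0102/0.119)
   = (8.314 kJ/mol)(-2.457) = -20.4 kJ/mol
ΔG < 0, so the forward reaction is spontaneous (proceeds forward).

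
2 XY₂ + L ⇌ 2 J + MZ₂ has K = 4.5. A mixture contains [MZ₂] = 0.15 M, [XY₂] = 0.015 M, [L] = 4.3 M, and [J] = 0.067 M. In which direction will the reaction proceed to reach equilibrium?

Q = [J]²·[MZ₂] / ([XY₂]²·[L]) = (0.067)²·(0.15) / ((0.015)²·(4.3)) = 0.70
Q = 0.70 < K = 4.5, so the forward reaction proceeds.

to the right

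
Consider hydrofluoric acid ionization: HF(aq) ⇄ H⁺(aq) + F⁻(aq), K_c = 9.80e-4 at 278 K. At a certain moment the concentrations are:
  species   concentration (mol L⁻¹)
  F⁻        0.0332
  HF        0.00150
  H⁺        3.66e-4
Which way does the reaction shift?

Q_c = [H⁺]·[F⁻] / [HF] = (3.66e-4)·(0.0332) / (0.00150) = 0.00810
Q_c = 0.00810 > K_c = 9.80e-4, so the reverse reaction proceeds.

reverse (toward reactants)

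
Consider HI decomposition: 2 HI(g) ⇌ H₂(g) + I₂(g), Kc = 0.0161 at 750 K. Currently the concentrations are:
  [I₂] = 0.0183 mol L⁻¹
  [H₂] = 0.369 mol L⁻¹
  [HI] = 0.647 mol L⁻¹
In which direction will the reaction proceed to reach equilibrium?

at equilibrium

Qc = [H₂]·[I₂] / [HI]² = (0.369)·(0.0183) / (0.647)² = 0.0161
Qc = 0.0161 = Kc, so the system is already at equilibrium.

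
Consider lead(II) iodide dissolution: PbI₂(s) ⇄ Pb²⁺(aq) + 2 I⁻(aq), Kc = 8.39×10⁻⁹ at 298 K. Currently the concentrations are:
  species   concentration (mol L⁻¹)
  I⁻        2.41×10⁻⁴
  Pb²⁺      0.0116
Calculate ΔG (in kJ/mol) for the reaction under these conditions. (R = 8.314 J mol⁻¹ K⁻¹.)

(PbI₂ is a pure solid — omitted from Qc.)
Qc = [Pb²⁺]·[I⁻]² = (0.0116)·(2.41×10⁻⁴)² = 6.74×10⁻¹⁰
ΔG = RT ln(Qc/Kc) = (8.314 J mol⁻¹ K⁻¹)(298 K) × ln(6.74×10⁻¹⁰/8.39×10⁻⁹)
   = (2.478 kJ/mol)(-2.522) = -6.25 kJ/mol
ΔG < 0, so the forward reaction is spontaneous (proceeds forward).

ΔG = -6.25 kJ/mol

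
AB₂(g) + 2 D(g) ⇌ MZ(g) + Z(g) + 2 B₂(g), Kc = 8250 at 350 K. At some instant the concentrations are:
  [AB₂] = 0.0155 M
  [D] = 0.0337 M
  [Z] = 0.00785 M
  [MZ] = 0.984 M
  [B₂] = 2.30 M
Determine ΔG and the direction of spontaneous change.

Qc = [MZ]·[Z]·[B₂]² / ([AB₂]·[D]²) = (0.984)·(0.00785)·(2.30)² / ((0.0155)·(0.0337)²) = 2320
ΔG = RT ln(Qc/Kc) = (8.314 J mol⁻¹ K⁻¹)(350 K) × ln(2320/8250)
   = (2.910 kJ/mol)(-1.269) = -3.69 kJ/mol
ΔG < 0, so the forward reaction is spontaneous (proceeds forward).

ΔG = -3.69 kJ/mol; the forward reaction is spontaneous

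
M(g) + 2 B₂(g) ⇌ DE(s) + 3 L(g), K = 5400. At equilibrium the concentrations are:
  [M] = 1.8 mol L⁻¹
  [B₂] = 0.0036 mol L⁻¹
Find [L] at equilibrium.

(DE is a pure solid — omitted from K.)
At equilibrium, K = [L]³ / ([M]·[B₂]²) = 5400.
([L])³ / ((1.8)·(0.0036)²) = 5400
[L]³ = 0.126 ⇒ [L] = 0.50 mol L⁻¹

[L] = 0.50 mol L⁻¹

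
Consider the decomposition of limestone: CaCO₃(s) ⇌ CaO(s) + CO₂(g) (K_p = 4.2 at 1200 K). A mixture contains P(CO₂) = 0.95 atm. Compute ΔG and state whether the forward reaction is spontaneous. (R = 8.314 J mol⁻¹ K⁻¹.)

(CaCO₃, CaO are pure solids — omitted from Q_p.)
Q_p = P(CO₂) = 0.950
ΔG = RT ln(Q_p/K_p) = (8.314 J mol⁻¹ K⁻¹)(1200 K) × ln(0.950/4.2)
   = (9.977 kJ/mol)(-1.486) = -14.8 kJ/mol
ΔG < 0, so the forward reaction is spontaneous (proceeds forward).

ΔG = -14.8 kJ/mol; the forward reaction is spontaneous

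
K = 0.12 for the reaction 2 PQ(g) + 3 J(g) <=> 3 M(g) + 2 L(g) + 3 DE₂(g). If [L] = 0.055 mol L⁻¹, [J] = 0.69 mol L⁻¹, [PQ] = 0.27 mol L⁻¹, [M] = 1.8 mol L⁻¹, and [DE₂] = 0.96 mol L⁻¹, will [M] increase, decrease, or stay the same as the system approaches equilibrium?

Q = [M]³·[L]²·[DE₂]³ / ([PQ]²·[J]³) = (1.8)³·(0.055)²·(0.96)³ / ((0.27)²·(0.69)³) = 0.65
Q = 0.65 > K = 0.12: net reverse reaction.
M is a product, so it decreases.

decrease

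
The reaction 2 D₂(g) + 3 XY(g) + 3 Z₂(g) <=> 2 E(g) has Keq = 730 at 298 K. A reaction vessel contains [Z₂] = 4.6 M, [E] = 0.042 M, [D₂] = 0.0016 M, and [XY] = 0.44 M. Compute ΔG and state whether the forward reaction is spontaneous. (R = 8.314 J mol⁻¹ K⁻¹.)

Q = [E]² / ([D₂]²·[XY]³·[Z₂]³) = (0.042)² / ((0.0016)²·(0.44)³·(4.6)³) = 83.1
ΔG = RT ln(Q/Keq) = (8.314 J mol⁻¹ K⁻¹)(298 K) × ln(83.1/730)
   = (2.478 kJ/mol)(-2.173) = -5.38 kJ/mol
ΔG < 0, so the forward reaction is spontaneous (proceeds forward).

ΔG = -5.38 kJ/mol; the forward reaction is spontaneous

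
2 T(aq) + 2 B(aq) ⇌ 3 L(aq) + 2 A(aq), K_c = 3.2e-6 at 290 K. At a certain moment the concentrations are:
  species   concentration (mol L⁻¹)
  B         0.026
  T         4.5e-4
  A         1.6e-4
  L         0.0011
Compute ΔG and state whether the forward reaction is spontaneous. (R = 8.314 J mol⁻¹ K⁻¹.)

Q_c = [L]³·[A]² / ([T]²·[B]²) = (0.0011)³·(1.6e-4)² / ((4.5e-4)²·(0.026)²) = 2.49e-7
ΔG = RT ln(Q_c/K_c) = (8.314 J mol⁻¹ K⁻¹)(290 K) × ln(2.49e-7/3.2e-6)
   = (2.411 kJ/mol)(-2.553) = -6.16 kJ/mol
ΔG < 0, so the forward reaction is spontaneous (proceeds forward).

ΔG = -6.16 kJ/mol; the forward reaction is spontaneous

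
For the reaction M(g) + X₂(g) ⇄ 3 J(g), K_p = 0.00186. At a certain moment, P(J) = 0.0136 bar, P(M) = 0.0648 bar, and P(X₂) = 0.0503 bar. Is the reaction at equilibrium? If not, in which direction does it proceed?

Q_p = P(J)³ / (P(M)·P(X₂)) = (0.0136)³ / ((0.0648)·(0.0503)) = 7.72e-4
Q_p = 7.72e-4 < K_p = 0.00186, so the forward reaction proceeds.

toward products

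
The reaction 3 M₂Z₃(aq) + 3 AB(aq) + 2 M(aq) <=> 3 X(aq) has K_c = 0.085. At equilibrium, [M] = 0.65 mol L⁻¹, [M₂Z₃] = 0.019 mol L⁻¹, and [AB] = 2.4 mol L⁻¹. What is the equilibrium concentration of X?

At equilibrium, K_c = [X]³ / ([M₂Z₃]³·[AB]³·[M]²) = 0.085.
([X])³ / ((0.019)³·(2.4)³·(0.65)²) = 0.085
[X]³ = 3.41e-6 ⇒ [X] = 0.015 mol L⁻¹

[X] = 0.015 mol L⁻¹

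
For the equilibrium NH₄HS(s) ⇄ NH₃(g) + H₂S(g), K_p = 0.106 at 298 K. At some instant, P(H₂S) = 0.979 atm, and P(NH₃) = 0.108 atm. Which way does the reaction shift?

no net change (already at equilibrium)

(NH₄HS is a pure solid — omitted from Q_p.)
Q_p = P(NH₃)·P(H₂S) = (0.108)·(0.979) = 0.106
Q_p = 0.106 = K_p, so the system is already at equilibrium.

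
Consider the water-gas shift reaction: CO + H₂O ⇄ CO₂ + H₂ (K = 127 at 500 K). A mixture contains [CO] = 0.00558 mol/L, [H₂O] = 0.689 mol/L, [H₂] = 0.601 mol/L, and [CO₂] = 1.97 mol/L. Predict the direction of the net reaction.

Q = [CO₂]·[H₂] / ([CO]·[H₂O]) = (1.97)·(0.601) / ((0.00558)·(0.689)) = 308
Q = 308 > K = 127, so the reverse reaction proceeds.

to the left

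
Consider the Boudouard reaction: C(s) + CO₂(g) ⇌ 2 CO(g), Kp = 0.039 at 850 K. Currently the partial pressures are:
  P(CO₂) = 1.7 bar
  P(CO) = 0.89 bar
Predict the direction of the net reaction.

toward reactants

(C is a pure solid — omitted from Qp.)
Qp = P(CO)² / P(CO₂) = (0.89)² / (1.7) = 0.47
Qp = 0.47 > Kp = 0.039, so the reverse reaction proceeds.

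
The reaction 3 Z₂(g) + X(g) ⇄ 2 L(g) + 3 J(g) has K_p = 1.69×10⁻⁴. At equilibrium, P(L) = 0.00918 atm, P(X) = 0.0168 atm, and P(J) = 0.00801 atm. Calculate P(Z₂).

At equilibrium, K_p = P(L)²·P(J)³ / (P(Z₂)³·P(X)) = 1.69×10⁻⁴.
(0.00918)²·(0.00801)³ / ((P(Z₂))³·(0.0168)) = 1.69×10⁻⁴
P(Z₂)³ = 1.53×10⁻⁵ ⇒ P(Z₂) = 0.0248 atm

P(Z₂) = 0.0248 atm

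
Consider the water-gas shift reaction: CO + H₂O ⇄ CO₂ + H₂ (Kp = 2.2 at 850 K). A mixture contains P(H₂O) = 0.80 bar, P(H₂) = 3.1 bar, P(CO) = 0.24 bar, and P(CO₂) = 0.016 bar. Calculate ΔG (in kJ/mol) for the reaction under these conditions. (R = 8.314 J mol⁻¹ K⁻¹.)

ΔG = -15.1 kJ/mol

Qp = P(CO₂)·P(H₂) / (P(CO)·P(H₂O)) = (0.016)·(3.1) / ((0.24)·(0.80)) = 0.258
ΔG = RT ln(Qp/Kp) = (8.314 J mol⁻¹ K⁻¹)(850 K) × ln(0.258/2.2)
   = (7.067 kJ/mol)(-2.143) = -15.1 kJ/mol
ΔG < 0, so the forward reaction is spontaneous (proceeds forward).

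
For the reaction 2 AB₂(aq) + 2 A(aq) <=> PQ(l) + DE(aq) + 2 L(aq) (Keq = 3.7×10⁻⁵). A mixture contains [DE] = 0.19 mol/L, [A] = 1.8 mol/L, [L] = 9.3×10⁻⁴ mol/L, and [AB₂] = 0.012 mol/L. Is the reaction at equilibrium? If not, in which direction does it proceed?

(PQ is a pure liquid — omitted from Q.)
Q = [DE]·[L]² / ([AB₂]²·[A]²) = (0.19)·(9.3×10⁻⁴)² / ((0.012)²·(1.8)²) = 3.5×10⁻⁴
Q = 3.5×10⁻⁴ > Keq = 3.7×10⁻⁵, so the reverse reaction proceeds.

reverse (toward reactants)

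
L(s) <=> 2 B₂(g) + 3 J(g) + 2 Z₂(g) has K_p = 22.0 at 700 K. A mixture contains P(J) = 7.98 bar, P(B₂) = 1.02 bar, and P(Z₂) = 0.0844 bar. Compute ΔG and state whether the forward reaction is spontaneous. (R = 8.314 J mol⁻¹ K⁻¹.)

(L is a pure solid — omitted from Q_p.)
Q_p = P(B₂)²·P(J)³·P(Z₂)² = (1.02)²·(7.98)³·(0.0844)² = 3.77
ΔG = RT ln(Q_p/K_p) = (8.314 J mol⁻¹ K⁻¹)(700 K) × ln(3.77/22.0)
   = (5.820 kJ/mol)(-1.764) = -10.3 kJ/mol
ΔG < 0, so the forward reaction is spontaneous (proceeds forward).

ΔG = -10.3 kJ/mol; the forward reaction is spontaneous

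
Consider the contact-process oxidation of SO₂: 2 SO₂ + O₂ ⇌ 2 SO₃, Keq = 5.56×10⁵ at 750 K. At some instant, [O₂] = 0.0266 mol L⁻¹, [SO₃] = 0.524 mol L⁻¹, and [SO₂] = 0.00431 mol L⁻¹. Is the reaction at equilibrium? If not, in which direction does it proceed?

Q = [SO₃]² / ([SO₂]²·[O₂]) = (0.524)² / ((0.00431)²·(0.0266)) = 5.56×10⁵
Q = 5.56×10⁵ = Keq, so the system is already at equilibrium.

neither direction; the system is at equilibrium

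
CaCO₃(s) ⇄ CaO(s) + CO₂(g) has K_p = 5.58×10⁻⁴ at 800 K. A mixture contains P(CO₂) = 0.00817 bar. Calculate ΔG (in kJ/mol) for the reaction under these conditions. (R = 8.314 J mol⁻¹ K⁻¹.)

(CaCO₃, CaO are pure solids — omitted from Q_p.)
Q_p = P(CO₂) = 0.00817
ΔG = RT ln(Q_p/K_p) = (8.314 J mol⁻¹ K⁻¹)(800 K) × ln(0.00817/5.58×10⁻⁴)
   = (6.651 kJ/mol)(2.684) = 17.9 kJ/mol
ΔG > 0, so the forward reaction is non-spontaneous (proceeds in reverse).

ΔG = 17.9 kJ/mol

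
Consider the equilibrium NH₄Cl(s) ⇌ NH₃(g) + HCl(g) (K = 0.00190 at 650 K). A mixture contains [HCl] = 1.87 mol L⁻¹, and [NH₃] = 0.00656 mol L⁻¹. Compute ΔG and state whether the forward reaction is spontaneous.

ΔG = 10.1 kJ/mol; the forward reaction is non-spontaneous

(NH₄Cl is a pure solid — omitted from Q.)
Q = [NH₃]·[HCl] = (0.00656)·(1.87) = 0.0123
ΔG = RT ln(Q/K) = (8.314 J mol⁻¹ K⁻¹)(650 K) × ln(0.0123/0.00190)
   = (5.404 kJ/mol)(1.868) = 10.1 kJ/mol
ΔG > 0, so the forward reaction is non-spontaneous (proceeds in reverse).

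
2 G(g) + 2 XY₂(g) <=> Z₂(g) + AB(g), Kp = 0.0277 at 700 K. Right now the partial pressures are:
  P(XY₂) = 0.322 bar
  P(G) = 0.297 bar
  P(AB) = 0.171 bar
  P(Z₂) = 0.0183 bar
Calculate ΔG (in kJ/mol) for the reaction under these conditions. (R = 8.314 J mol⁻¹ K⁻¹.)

ΔG = 14.6 kJ/mol

Qp = P(Z₂)·P(AB) / (P(G)²·P(XY₂)²) = (0.0183)·(0.171) / ((0.297)²·(0.322)²) = 0.342
ΔG = RT ln(Qp/Kp) = (8.314 J mol⁻¹ K⁻¹)(700 K) × ln(0.342/0.0277)
   = (5.820 kJ/mol)(2.513) = 14.6 kJ/mol
ΔG > 0, so the forward reaction is non-spontaneous (proceeds in reverse).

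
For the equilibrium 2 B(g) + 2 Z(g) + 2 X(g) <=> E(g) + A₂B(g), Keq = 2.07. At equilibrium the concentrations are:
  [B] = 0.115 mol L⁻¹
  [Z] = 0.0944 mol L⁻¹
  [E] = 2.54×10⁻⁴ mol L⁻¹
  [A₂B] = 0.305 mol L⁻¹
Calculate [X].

[X] = 0.564 mol L⁻¹

At equilibrium, Keq = [E]·[A₂B] / ([B]²·[Z]²·[X]²) = 2.07.
(2.54×10⁻⁴)·(0.305) / ((0.115)²·(0.0944)²·([X])²) = 2.07
[X]² = 0.318 ⇒ [X] = 0.564 mol L⁻¹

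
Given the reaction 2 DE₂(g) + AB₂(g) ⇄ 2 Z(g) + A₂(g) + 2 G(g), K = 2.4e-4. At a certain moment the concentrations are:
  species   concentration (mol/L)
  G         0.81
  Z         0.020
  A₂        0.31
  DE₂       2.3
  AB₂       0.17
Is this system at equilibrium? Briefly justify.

Q = [Z]²·[A₂]·[G]² / ([DE₂]²·[AB₂]) = (0.020)²·(0.31)·(0.81)² / ((2.3)²·(0.17)) = 9.0e-5
Q = 9.0e-5 < K = 2.4e-4: net forward reaction.

no; Q < K, reaction proceeds forward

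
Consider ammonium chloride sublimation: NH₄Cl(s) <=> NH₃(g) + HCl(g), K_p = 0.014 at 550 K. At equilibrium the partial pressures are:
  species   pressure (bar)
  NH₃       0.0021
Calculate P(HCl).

(NH₄Cl is a pure solid — omitted from K_p.)
At equilibrium, K_p = P(NH₃)·P(HCl) = 0.014.
(0.0021)·(P(HCl)) = 0.014
P(HCl) = 6.67 = 6.7 bar

P(HCl) = 6.7 bar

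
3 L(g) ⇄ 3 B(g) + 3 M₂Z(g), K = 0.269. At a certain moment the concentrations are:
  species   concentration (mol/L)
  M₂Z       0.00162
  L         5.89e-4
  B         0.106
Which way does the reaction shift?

Q = [B]³·[M₂Z]³ / [L]³ = (0.106)³·(0.00162)³ / (5.89e-4)³ = 0.0248
Q = 0.0248 < K = 0.269, so the forward reaction proceeds.

forward (toward products)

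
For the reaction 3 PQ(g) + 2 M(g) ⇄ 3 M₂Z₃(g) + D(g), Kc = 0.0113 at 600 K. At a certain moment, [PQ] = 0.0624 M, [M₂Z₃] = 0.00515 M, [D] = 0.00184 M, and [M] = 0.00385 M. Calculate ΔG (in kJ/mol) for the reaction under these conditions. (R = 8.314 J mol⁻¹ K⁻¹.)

Qc = [M₂Z₃]³·[D] / ([PQ]³·[M]²) = (0.00515)³·(0.00184) / ((0.0624)³·(0.00385)²) = 0.0698
ΔG = RT ln(Qc/Kc) = (8.314 J mol⁻¹ K⁻¹)(600 K) × ln(0.0698/0.0113)
   = (4.988 kJ/mol)(1.821) = 9.08 kJ/mol
ΔG > 0, so the forward reaction is non-spontaneous (proceeds in reverse).

ΔG = 9.08 kJ/mol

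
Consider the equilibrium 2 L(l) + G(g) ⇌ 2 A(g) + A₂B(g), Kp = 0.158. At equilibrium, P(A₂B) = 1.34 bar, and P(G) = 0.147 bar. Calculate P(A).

(L is a pure liquid — omitted from Kp.)
At equilibrium, Kp = P(A)²·P(A₂B) / P(G) = 0.158.
(P(A))²·(1.34) / (0.147) = 0.158
P(A)² = 0.0173 ⇒ P(A) = 0.132 bar

P(A) = 0.132 bar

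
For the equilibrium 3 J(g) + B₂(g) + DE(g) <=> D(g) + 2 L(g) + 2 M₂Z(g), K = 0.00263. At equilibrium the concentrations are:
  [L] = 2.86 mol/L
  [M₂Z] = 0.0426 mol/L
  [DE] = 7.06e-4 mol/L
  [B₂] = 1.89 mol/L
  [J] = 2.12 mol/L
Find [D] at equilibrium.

At equilibrium, K = [D]·[L]²·[M₂Z]² / ([J]³·[B₂]·[DE]) = 0.00263.
([D])·(2.86)²·(0.0426)² / ((2.12)³·(1.89)·(7.06e-4)) = 0.00263
[D] = 0.00225 mol/L

[D] = 0.00225 mol/L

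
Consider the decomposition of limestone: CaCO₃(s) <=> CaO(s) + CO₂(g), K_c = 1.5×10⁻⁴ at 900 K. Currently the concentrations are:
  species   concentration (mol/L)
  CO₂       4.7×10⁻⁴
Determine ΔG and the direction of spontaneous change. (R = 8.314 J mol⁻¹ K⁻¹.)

(CaCO₃, CaO are pure solids — omitted from Q_c.)
Q_c = [CO₂] = 4.70×10⁻⁴
ΔG = RT ln(Q_c/K_c) = (8.314 J mol⁻¹ K⁻¹)(900 K) × ln(4.70×10⁻⁴/1.5×10⁻⁴)
   = (7.483 kJ/mol)(1.142) = 8.55 kJ/mol
ΔG > 0, so the forward reaction is non-spontaneous (proceeds in reverse).

ΔG = 8.55 kJ/mol; the forward reaction is non-spontaneous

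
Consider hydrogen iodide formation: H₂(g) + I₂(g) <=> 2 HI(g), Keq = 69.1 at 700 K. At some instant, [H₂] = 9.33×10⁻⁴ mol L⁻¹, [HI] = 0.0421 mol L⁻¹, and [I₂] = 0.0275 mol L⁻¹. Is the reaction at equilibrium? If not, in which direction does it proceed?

Q = [HI]² / ([H₂]·[I₂]) = (0.0421)² / ((9.33×10⁻⁴)·(0.0275)) = 69.1
Q = 69.1 = Keq, so the system is already at equilibrium.

no net change (already at equilibrium)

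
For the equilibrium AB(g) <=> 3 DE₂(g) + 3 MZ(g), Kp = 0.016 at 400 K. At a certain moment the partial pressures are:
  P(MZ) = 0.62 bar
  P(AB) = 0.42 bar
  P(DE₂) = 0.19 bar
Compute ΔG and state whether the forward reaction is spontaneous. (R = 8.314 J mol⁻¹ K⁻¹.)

ΔG = -4.70 kJ/mol; the forward reaction is spontaneous

Qp = P(DE₂)³·P(MZ)³ / P(AB) = (0.19)³·(0.62)³ / (0.42) = 0.00389
ΔG = RT ln(Qp/Kp) = (8.314 J mol⁻¹ K⁻¹)(400 K) × ln(0.00389/0.016)
   = (3.326 kJ/mol)(-1.414) = -4.70 kJ/mol
ΔG < 0, so the forward reaction is spontaneous (proceeds forward).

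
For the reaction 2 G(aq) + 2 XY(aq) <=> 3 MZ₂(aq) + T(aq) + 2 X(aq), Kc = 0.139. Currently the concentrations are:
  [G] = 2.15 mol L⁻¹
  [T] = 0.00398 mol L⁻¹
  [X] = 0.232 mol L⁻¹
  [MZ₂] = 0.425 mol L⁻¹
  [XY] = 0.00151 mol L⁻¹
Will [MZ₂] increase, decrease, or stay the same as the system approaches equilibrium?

Qc = [MZ₂]³·[T]·[X]² / ([G]²·[XY]²) = (0.425)³·(0.00398)·(0.232)² / ((2.15)²·(0.00151)²) = 1.56
Qc = 1.56 > Kc = 0.139: net reverse reaction.
MZ₂ is a product, so it decreases.

decrease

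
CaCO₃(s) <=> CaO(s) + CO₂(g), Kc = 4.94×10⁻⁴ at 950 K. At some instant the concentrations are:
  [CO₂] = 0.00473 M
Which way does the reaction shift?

(CaCO₃, CaO are pure solids — omitted from Qc.)
Qc = [CO₂] = 0.00473
Qc = 0.00473 > Kc = 4.94×10⁻⁴, so the reverse reaction proceeds.

in the reverse direction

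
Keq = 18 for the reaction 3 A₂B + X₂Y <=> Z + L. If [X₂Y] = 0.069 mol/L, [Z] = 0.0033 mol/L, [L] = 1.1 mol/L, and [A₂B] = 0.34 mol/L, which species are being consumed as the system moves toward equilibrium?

A₂B, X₂Y (reactants)

Q = [Z]·[L] / ([A₂B]³·[X₂Y]) = (0.0033)·(1.1) / ((0.34)³·(0.069)) = 1.3
Q = 1.3 < Keq = 18: net forward reaction.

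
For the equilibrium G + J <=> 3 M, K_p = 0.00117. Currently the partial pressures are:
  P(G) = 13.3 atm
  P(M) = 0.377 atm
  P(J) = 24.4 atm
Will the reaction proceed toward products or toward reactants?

in the forward direction

Q_p = P(M)³ / (P(G)·P(J)) = (0.377)³ / ((13.3)·(24.4)) = 1.65e-4
Q_p = 1.65e-4 < K_p = 0.00117, so the forward reaction proceeds.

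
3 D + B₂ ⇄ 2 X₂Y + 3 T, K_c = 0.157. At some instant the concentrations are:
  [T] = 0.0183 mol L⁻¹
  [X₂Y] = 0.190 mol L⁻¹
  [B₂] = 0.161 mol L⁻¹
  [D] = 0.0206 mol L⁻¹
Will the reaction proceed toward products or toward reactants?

at equilibrium

Q_c = [X₂Y]²·[T]³ / ([D]³·[B₂]) = (0.190)²·(0.0183)³ / ((0.0206)³·(0.161)) = 0.157
Q_c = 0.157 = K_c, so the system is already at equilibrium.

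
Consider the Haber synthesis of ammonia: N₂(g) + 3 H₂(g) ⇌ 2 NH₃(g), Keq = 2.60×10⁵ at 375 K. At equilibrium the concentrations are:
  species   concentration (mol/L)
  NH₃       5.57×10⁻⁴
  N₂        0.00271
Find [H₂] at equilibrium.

At equilibrium, Keq = [NH₃]² / ([N₂]·[H₂]³) = 2.60×10⁵.
(5.57×10⁻⁴)² / ((0.00271)·([H₂])³) = 2.60×10⁵
[H₂]³ = 4.40×10⁻¹⁰ ⇒ [H₂] = 7.61×10⁻⁴ mol/L

[H₂] = 7.61×10⁻⁴ mol/L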